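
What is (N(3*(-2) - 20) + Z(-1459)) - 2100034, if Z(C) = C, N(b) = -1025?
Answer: -2102518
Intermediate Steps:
(N(3*(-2) - 20) + Z(-1459)) - 2100034 = (-1025 - 1459) - 2100034 = -2484 - 2100034 = -2102518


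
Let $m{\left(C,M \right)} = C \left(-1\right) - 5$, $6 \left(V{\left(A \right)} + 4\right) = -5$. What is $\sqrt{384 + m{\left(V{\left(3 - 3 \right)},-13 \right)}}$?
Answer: $\frac{7 \sqrt{282}}{6} \approx 19.592$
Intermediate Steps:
$V{\left(A \right)} = - \frac{29}{6}$ ($V{\left(A \right)} = -4 + \frac{1}{6} \left(-5\right) = -4 - \frac{5}{6} = - \frac{29}{6}$)
$m{\left(C,M \right)} = -5 - C$ ($m{\left(C,M \right)} = - C - 5 = -5 - C$)
$\sqrt{384 + m{\left(V{\left(3 - 3 \right)},-13 \right)}} = \sqrt{384 - \frac{1}{6}} = \sqrt{\frac{2303}{6}} = \frac{7 \sqrt{282}}{6}$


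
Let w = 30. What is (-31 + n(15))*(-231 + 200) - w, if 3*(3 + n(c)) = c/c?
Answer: 3041/3 ≈ 1013.7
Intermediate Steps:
n(c) = -8/3 (n(c) = -3 + (c/c)/3 = -3 + (⅓)*1 = -3 + ⅓ = -8/3)
(-31 + n(15))*(-231 + 200) - w = (-31 - 8/3)*(-231 + 200) - 1*30 = -101/3*(-31) - 30 = 3131/3 - 30 = 3041/3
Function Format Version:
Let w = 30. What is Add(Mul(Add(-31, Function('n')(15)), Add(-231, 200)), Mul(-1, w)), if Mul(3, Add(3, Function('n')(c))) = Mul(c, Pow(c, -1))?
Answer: Rational(3041, 3) ≈ 1013.7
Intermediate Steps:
Function('n')(c) = Rational(-8, 3) (Function('n')(c) = Add(-3, Mul(Rational(1, 3), Mul(c, Pow(c, -1)))) = Add(-3, Mul(Rational(1, 3), 1)) = Add(-3, Rational(1, 3)) = Rational(-8, 3))
Add(Mul(Add(-31, Function('n')(15)), Add(-231, 200)), Mul(-1, w)) = Add(Mul(Add(-31, Rational(-8, 3)), Add(-231, 200)), Mul(-1, 30)) = Add(Mul(Rational(-101, 3), -31), -30) = Add(Rational(3131, 3), -30) = Rational(3041, 3)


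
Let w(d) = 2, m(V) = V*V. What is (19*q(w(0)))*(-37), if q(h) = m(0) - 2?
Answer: 1406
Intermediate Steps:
m(V) = V²
q(h) = -2 (q(h) = 0² - 2 = 0 - 2 = -2)
(19*q(w(0)))*(-37) = (19*(-2))*(-37) = -38*(-37) = 1406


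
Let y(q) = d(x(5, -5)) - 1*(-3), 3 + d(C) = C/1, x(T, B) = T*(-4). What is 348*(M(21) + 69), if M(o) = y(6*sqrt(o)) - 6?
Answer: 14964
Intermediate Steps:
x(T, B) = -4*T
d(C) = -3 + C (d(C) = -3 + C/1 = -3 + C*1 = -3 + C)
y(q) = -20 (y(q) = (-3 - 4*5) - 1*(-3) = (-3 - 20) + 3 = -23 + 3 = -20)
M(o) = -26 (M(o) = -20 - 6 = -26)
348*(M(21) + 69) = 348*(-26 + 69) = 348*43 = 14964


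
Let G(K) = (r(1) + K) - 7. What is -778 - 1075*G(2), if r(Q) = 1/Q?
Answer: 3522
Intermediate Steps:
r(Q) = 1/Q
G(K) = -6 + K (G(K) = (1/1 + K) - 7 = (1 + K) - 7 = -6 + K)
-778 - 1075*G(2) = -778 - 1075*(-6 + 2) = -778 - 1075*(-4) = -778 + 4300 = 3522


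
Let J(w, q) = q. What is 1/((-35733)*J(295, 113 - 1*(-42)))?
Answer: -1/5538615 ≈ -1.8055e-7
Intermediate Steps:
1/((-35733)*J(295, 113 - 1*(-42))) = 1/((-35733)*(113 - 1*(-42))) = -1/(35733*(113 + 42)) = -1/35733/155 = -1/35733*1/155 = -1/5538615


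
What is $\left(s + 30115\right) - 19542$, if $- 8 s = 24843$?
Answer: $\frac{59741}{8} \approx 7467.6$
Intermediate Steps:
$s = - \frac{24843}{8}$ ($s = \left(- \frac{1}{8}\right) 24843 = - \frac{24843}{8} \approx -3105.4$)
$\left(s + 30115\right) - 19542 = \left(- \frac{24843}{8} + 30115\right) - 19542 = \frac{216077}{8} - 19542 = \frac{59741}{8}$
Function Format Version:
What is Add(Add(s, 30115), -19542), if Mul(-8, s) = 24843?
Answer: Rational(59741, 8) ≈ 7467.6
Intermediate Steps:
s = Rational(-24843, 8) (s = Mul(Rational(-1, 8), 24843) = Rational(-24843, 8) ≈ -3105.4)
Add(Add(s, 30115), -19542) = Add(Add(Rational(-24843, 8), 30115), -19542) = Add(Rational(216077, 8), -19542) = Rational(59741, 8)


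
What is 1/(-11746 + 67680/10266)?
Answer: -1711/20086126 ≈ -8.5183e-5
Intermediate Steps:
1/(-11746 + 67680/10266) = 1/(-11746 + 67680*(1/10266)) = 1/(-11746 + 11280/1711) = 1/(-20086126/1711) = -1711/20086126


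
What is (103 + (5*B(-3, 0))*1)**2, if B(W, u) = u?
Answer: 10609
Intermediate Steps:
(103 + (5*B(-3, 0))*1)**2 = (103 + (5*0)*1)**2 = (103 + 0*1)**2 = (103 + 0)**2 = 103**2 = 10609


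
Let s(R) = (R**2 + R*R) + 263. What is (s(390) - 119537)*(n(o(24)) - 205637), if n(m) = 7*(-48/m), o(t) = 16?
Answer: -38031511308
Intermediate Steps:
n(m) = -336/m
s(R) = 263 + 2*R**2 (s(R) = (R**2 + R**2) + 263 = 2*R**2 + 263 = 263 + 2*R**2)
(s(390) - 119537)*(n(o(24)) - 205637) = ((263 + 2*390**2) - 119537)*(-336/16 - 205637) = ((263 + 2*152100) - 119537)*(-336*1/16 - 205637) = ((263 + 304200) - 119537)*(-21 - 205637) = (304463 - 119537)*(-205658) = 184926*(-205658) = -38031511308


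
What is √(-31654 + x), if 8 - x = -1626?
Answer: 2*I*√7505 ≈ 173.26*I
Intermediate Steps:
x = 1634 (x = 8 - 1*(-1626) = 8 + 1626 = 1634)
√(-31654 + x) = √(-31654 + 1634) = √(-30020) = 2*I*√7505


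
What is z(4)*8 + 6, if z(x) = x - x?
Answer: 6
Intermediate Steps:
z(x) = 0
z(4)*8 + 6 = 0*8 + 6 = 0 + 6 = 6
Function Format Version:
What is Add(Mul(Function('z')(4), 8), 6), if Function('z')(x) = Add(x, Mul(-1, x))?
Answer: 6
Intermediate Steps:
Function('z')(x) = 0
Add(Mul(Function('z')(4), 8), 6) = Add(Mul(0, 8), 6) = Add(0, 6) = 6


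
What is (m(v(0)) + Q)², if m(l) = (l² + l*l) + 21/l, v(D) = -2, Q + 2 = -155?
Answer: 101761/4 ≈ 25440.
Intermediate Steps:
Q = -157 (Q = -2 - 155 = -157)
m(l) = 2*l² + 21/l (m(l) = (l² + l²) + 21/l = 2*l² + 21/l)
(m(v(0)) + Q)² = ((21 + 2*(-2)³)/(-2) - 157)² = (-(21 + 2*(-8))/2 - 157)² = (-(21 - 16)/2 - 157)² = (-½*5 - 157)² = (-5/2 - 157)² = (-319/2)² = 101761/4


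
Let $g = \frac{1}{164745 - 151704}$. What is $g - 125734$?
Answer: $- \frac{1639697093}{13041} \approx -1.2573 \cdot 10^{5}$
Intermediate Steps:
$g = \frac{1}{13041}$ ($g = \frac{1}{164745 - 151704} = \frac{1}{13041} \approx 7.6681 \cdot 10^{-5}$)
$g - 125734 = \frac{1}{13041} - 125734 = - \frac{1639697093}{13041}$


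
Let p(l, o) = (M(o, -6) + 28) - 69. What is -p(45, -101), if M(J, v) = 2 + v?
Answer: 45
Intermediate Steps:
p(l, o) = -45 (p(l, o) = ((2 - 6) + 28) - 69 = (-4 + 28) - 69 = 24 - 69 = -45)
-p(45, -101) = -1*(-45) = 45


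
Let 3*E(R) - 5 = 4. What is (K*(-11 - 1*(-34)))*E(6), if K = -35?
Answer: -2415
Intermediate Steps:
E(R) = 3 (E(R) = 5/3 + (⅓)*4 = 5/3 + 4/3 = 3)
(K*(-11 - 1*(-34)))*E(6) = -35*(-11 - 1*(-34))*3 = -35*(-11 + 34)*3 = -35*23*3 = -805*3 = -2415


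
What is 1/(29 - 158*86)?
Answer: -1/13559 ≈ -7.3752e-5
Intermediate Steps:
1/(29 - 158*86) = 1/(29 - 13588) = 1/(-13559) = -1/13559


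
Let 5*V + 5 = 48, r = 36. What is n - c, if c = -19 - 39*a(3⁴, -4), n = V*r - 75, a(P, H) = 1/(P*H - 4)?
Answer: 415709/1640 ≈ 253.48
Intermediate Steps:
V = 43/5 (V = -1 + (⅕)*48 = -1 + 48/5 = 43/5 ≈ 8.6000)
a(P, H) = 1/(-4 + H*P) (a(P, H) = 1/(H*P - 4) = 1/(-4 + H*P))
n = 1173/5 (n = (43/5)*36 - 75 = 1548/5 - 75 = 1173/5 ≈ 234.60)
c = -6193/328 (c = -19 - 39/(-4 - 4*3⁴) = -19 - 39/(-4 - 4*81) = -19 - 39/(-4 - 324) = -19 - 39/(-328) = -19 - 39*(-1/328) = -19 + 39/328 = -6193/328 ≈ -18.881)
n - c = 1173/5 - 1*(-6193/328) = 1173/5 + 6193/328 = 415709/1640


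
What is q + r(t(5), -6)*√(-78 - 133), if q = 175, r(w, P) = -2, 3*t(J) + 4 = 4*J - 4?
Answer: 175 - 2*I*√211 ≈ 175.0 - 29.052*I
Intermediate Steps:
t(J) = -8/3 + 4*J/3 (t(J) = -4/3 + (4*J - 4)/3 = -4/3 + (-4 + 4*J)/3 = -4/3 + (-4/3 + 4*J/3) = -8/3 + 4*J/3)
q + r(t(5), -6)*√(-78 - 133) = 175 - 2*√(-78 - 133) = 175 - 2*I*√211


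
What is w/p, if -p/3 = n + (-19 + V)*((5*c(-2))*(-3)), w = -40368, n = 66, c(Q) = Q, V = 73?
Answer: 6728/843 ≈ 7.9810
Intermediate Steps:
p = -5058 (p = -3*(66 + (-19 + 73)*((5*(-2))*(-3))) = -3*(66 + 54*(-10*(-3))) = -3*(66 + 54*30) = -3*(66 + 1620) = -3*1686 = -5058)
w/p = -40368/(-5058) = -40368*(-1/5058) = 6728/843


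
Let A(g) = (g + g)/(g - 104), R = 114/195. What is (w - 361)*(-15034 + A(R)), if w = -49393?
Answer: 2514035389248/3361 ≈ 7.4800e+8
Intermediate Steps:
R = 38/65 (R = 114*(1/195) = 38/65 ≈ 0.58462)
A(g) = 2*g/(-104 + g) (A(g) = (2*g)/(-104 + g) = 2*g/(-104 + g))
(w - 361)*(-15034 + A(R)) = (-49393 - 361)*(-15034 + 2*(38/65)/(-104 + 38/65)) = -49754*(-15034 + 2*(38/65)/(-6722/65)) = -49754*(-15034 + 2*(38/65)*(-65/6722)) = -49754*(-15034 - 38/3361) = -49754*(-50529312/3361) = 2514035389248/3361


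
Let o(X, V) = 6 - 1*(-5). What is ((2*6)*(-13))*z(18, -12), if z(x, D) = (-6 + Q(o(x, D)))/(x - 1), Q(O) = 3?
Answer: 468/17 ≈ 27.529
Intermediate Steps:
o(X, V) = 11 (o(X, V) = 6 + 5 = 11)
z(x, D) = -3/(-1 + x) (z(x, D) = (-6 + 3)/(x - 1) = -3/(-1 + x))
((2*6)*(-13))*z(18, -12) = ((2*6)*(-13))*(-3/(-1 + 18)) = (12*(-13))*(-3/17) = -(-468)/17 = -156*(-3/17) = 468/17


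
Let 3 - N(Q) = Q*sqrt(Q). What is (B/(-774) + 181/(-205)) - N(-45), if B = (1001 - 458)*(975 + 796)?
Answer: -65918323/52890 - 135*I*sqrt(5) ≈ -1246.3 - 301.87*I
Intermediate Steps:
B = 961653 (B = 543*1771 = 961653)
N(Q) = 3 - Q**(3/2) (N(Q) = 3 - Q*sqrt(Q) = 3 - Q**(3/2))
(B/(-774) + 181/(-205)) - N(-45) = (961653/(-774) + 181/(-205)) - (3 - (-45)**(3/2)) = (961653*(-1/774) + 181*(-1/205)) - (3 - (-135)*I*sqrt(5)) = (-320551/258 - 181/205) - (3 + 135*I*sqrt(5)) = -65759653/52890 + (-3 - 135*I*sqrt(5)) = -65918323/52890 - 135*I*sqrt(5)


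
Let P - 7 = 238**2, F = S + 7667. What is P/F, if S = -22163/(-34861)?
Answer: 1974910511/267301450 ≈ 7.3883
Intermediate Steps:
S = 22163/34861 (S = -22163*(-1/34861) = 22163/34861 ≈ 0.63575)
F = 267301450/34861 (F = 22163/34861 + 7667 = 267301450/34861 ≈ 7667.6)
P = 56651 (P = 7 + 238**2 = 7 + 56644 = 56651)
P/F = 56651/(267301450/34861) = 56651*(34861/267301450) = 1974910511/267301450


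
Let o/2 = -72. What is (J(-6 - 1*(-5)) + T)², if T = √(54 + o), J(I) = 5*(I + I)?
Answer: 10 - 60*I*√10 ≈ 10.0 - 189.74*I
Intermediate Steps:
o = -144 (o = 2*(-72) = -144)
J(I) = 10*I (J(I) = 5*(2*I) = 10*I)
T = 3*I*√10 (T = √(54 - 144) = √(-90) = 3*I*√10 ≈ 9.4868*I)
(J(-6 - 1*(-5)) + T)² = (10*(-6 - 1*(-5)) + 3*I*√10)² = (10*(-6 + 5) + 3*I*√10)² = (10*(-1) + 3*I*√10)² = (-10 + 3*I*√10)²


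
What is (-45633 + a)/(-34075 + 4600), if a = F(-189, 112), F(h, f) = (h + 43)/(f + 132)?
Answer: 5567299/3595950 ≈ 1.5482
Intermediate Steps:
F(h, f) = (43 + h)/(132 + f)
a = -73/122 (a = (43 - 189)/(132 + 112) = -146/244 = (1/244)*(-146) = -73/122 ≈ -0.59836)
(-45633 + a)/(-34075 + 4600) = (-45633 - 73/122)/(-34075 + 4600) = -5567299/122/(-29475) = -5567299/122*(-1/29475) = 5567299/3595950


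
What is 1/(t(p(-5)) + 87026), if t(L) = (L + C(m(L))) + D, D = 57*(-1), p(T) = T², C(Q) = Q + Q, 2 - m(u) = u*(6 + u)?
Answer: 1/85448 ≈ 1.1703e-5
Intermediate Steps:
m(u) = 2 - u*(6 + u)
C(Q) = 2*Q
D = -57
t(L) = -53 - 11*L - 2*L² (t(L) = (L + 2*(2 - L² - 6*L)) - 57 = (L + (4 - 12*L - 2*L²)) - 57 = (4 - 11*L - 2*L²) - 57 = -53 - 11*L - 2*L²)
1/(t(p(-5)) + 87026) = 1/((-53 - 11*(-5)² - 2*((-5)²)²) + 87026) = 1/((-53 - 11*25 - 2*25²) + 87026) = 1/((-53 - 275 - 2*625) + 87026) = 1/((-53 - 275 - 1250) + 87026) = 1/(-1578 + 87026) = 1/85448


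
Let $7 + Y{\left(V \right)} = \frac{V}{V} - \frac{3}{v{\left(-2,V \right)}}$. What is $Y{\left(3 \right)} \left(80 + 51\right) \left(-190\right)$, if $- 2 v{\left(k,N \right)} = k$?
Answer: $224010$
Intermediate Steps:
$v{\left(k,N \right)} = - \frac{k}{2}$
$Y{\left(V \right)} = -9$ ($Y{\left(V \right)} = -7 + \left(\frac{V}{V} - \frac{3}{\left(- \frac{1}{2}\right) \left(-2\right)}\right) = -7 + \left(1 - \frac{3}{1}\right) = -7 + \left(1 - 3\right) = -7 - 2 = -9$)
$Y{\left(3 \right)} \left(80 + 51\right) \left(-190\right) = - 9 \left(80 + 51\right) \left(-190\right) = - 9 \cdot 131 \left(-190\right) = \left(-9\right) \left(-24890\right) = 224010$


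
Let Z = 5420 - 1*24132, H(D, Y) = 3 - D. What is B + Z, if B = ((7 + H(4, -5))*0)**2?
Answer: -18712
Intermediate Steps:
Z = -18712 (Z = 5420 - 24132 = -18712)
B = 0 (B = ((7 + (3 - 1*4))*0)**2 = ((7 + (3 - 4))*0)**2 = ((7 - 1)*0)**2 = (6*0)**2 = 0**2 = 0)
B + Z = 0 - 18712 = -18712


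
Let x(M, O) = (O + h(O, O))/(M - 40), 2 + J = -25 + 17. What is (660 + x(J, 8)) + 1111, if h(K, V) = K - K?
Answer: 44271/25 ≈ 1770.8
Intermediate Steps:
J = -10 (J = -2 + (-25 + 17) = -2 - 8 = -10)
h(K, V) = 0
x(M, O) = O/(-40 + M) (x(M, O) = (O + 0)/(M - 40) = O/(-40 + M))
(660 + x(J, 8)) + 1111 = (660 + 8/(-40 - 10)) + 1111 = (660 + 8/(-50)) + 1111 = (660 + 8*(-1/50)) + 1111 = (660 - 4/25) + 1111 = 16496/25 + 1111 = 44271/25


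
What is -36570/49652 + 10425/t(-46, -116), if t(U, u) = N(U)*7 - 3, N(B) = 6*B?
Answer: -19612835/3202554 ≈ -6.1241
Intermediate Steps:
t(U, u) = -3 + 42*U (t(U, u) = (6*U)*7 - 3 = 42*U - 3 = -3 + 42*U)
-36570/49652 + 10425/t(-46, -116) = -36570/49652 + 10425/(-3 + 42*(-46)) = -36570*1/49652 + 10425/(-3 - 1932) = -18285/24826 + 10425/(-1935) = -18285/24826 + 10425*(-1/1935) = -18285/24826 - 695/129 = -19612835/3202554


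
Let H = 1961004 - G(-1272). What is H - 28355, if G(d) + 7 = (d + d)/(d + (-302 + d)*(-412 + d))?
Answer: 320016911263/165584 ≈ 1.9327e+6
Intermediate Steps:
G(d) = -7 + 2*d/(d + (-412 + d)*(-302 + d)) (G(d) = -7 + (d + d)/(d + (-302 + d)*(-412 + d)) = -7 + (2*d)/(d + (-412 + d)*(-302 + d)) = -7 + 2*d/(d + (-412 + d)*(-302 + d)))
H = 324712045583/165584 (H = 1961004 - (-870968 - 7*(-1272)² + 4993*(-1272))/(124424 + (-1272)² - 713*(-1272)) = 1961004 - (-870968 - 7*1617984 - 6351096)/(124424 + 1617984 + 906936) = 1961004 - (-870968 - 11325888 - 6351096)/2649344 = 1961004 - (-18547952)/2649344 = 1961004 - 1*(-1159247/165584) = 1961004 + 1159247/165584 = 324712045583/165584 ≈ 1.9610e+6)
H - 28355 = 324712045583/165584 - 28355 = 320016911263/165584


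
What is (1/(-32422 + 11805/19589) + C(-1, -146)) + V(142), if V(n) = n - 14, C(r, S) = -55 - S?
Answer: 139087483318/635102753 ≈ 219.00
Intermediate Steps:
V(n) = -14 + n
(1/(-32422 + 11805/19589) + C(-1, -146)) + V(142) = (1/(-32422 + 11805/19589) + (-55 - 1*(-146))) + (-14 + 142) = (1/(-32422 + 11805*(1/19589)) + (-55 + 146)) + 128 = (1/(-32422 + 11805/19589) + 91) + 128 = (1/(-635102753/19589) + 91) + 128 = (-19589/635102753 + 91) + 128 = 57794330934/635102753 + 128 = 139087483318/635102753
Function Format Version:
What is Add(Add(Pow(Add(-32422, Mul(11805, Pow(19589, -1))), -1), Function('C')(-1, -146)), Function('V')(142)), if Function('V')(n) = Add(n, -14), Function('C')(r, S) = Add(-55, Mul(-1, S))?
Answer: Rational(139087483318, 635102753) ≈ 219.00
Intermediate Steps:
Function('V')(n) = Add(-14, n)
Add(Add(Pow(Add(-32422, Mul(11805, Pow(19589, -1))), -1), Function('C')(-1, -146)), Function('V')(142)) = Add(Add(Pow(Add(-32422, Mul(11805, Pow(19589, -1))), -1), Add(-55, Mul(-1, -146))), Add(-14, 142)) = Add(Add(Pow(Add(-32422, Mul(11805, Rational(1, 19589))), -1), Add(-55, 146)), 128) = Add(Add(Pow(Add(-32422, Rational(11805, 19589)), -1), 91), 128) = Add(Add(Pow(Rational(-635102753, 19589), -1), 91), 128) = Add(Add(Rational(-19589, 635102753), 91), 128) = Add(Rational(57794330934, 635102753), 128) = Rational(139087483318, 635102753)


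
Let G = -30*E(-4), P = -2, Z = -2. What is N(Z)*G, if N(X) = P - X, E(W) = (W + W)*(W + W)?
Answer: 0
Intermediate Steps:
E(W) = 4*W² (E(W) = (2*W)*(2*W) = 4*W²)
G = -1920 (G = -120*(-4)² = -120*16 = -30*64 = -1920)
N(X) = -2 - X
N(Z)*G = (-2 - 1*(-2))*(-1920) = (-2 + 2)*(-1920) = 0*(-1920) = 0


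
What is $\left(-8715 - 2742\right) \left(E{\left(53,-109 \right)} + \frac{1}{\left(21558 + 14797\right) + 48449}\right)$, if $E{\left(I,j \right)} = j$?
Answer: $\frac{35301442065}{28268} \approx 1.2488 \cdot 10^{6}$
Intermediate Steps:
$\left(-8715 - 2742\right) \left(E{\left(53,-109 \right)} + \frac{1}{\left(21558 + 14797\right) + 48449}\right) = \left(-8715 - 2742\right) \left(-109 + \frac{1}{\left(21558 + 14797\right) + 48449}\right) = - 11457 \left(-109 + \frac{1}{36355 + 48449}\right) = - 11457 \left(-109 + \frac{1}{84804}\right) = \left(-11457\right) \left(- \frac{9243635}{84804}\right) = \frac{35301442065}{28268}$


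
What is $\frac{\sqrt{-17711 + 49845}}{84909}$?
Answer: $\frac{\sqrt{32134}}{84909} \approx 0.0021112$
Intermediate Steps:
$\frac{\sqrt{-17711 + 49845}}{84909} = \sqrt{32134} \cdot \frac{1}{84909} = \frac{\sqrt{32134}}{84909}$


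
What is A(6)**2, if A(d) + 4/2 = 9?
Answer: 49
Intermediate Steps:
A(d) = 7 (A(d) = -2 + 9 = 7)
A(6)**2 = 7**2 = 49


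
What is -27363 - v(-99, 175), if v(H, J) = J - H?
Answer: -27637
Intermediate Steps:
-27363 - v(-99, 175) = -27363 - (175 - 1*(-99)) = -27363 - (175 + 99) = -27363 - 1*274 = -27363 - 274 = -27637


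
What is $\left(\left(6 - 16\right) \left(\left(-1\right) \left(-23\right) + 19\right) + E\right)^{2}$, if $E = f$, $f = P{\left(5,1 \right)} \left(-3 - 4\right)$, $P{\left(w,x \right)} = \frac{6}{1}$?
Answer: $213444$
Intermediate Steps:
$P{\left(w,x \right)} = 6$ ($P{\left(w,x \right)} = 6 \cdot 1 = 6$)
$f = -42$ ($f = 6 \left(-3 - 4\right) = 6 \left(-7\right) = -42$)
$E = -42$
$\left(\left(6 - 16\right) \left(\left(-1\right) \left(-23\right) + 19\right) + E\right)^{2} = \left(\left(6 - 16\right) \left(\left(-1\right) \left(-23\right) + 19\right) - 42\right)^{2} = \left(- 10 \left(23 + 19\right) - 42\right)^{2} = \left(\left(-10\right) 42 - 42\right)^{2} = \left(-420 - 42\right)^{2} = \left(-462\right)^{2} = 213444$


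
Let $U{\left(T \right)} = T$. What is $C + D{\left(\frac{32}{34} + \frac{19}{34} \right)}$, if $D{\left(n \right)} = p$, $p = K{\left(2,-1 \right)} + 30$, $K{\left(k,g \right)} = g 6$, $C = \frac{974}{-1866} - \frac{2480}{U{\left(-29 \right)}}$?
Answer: $\frac{2949085}{27057} \approx 109.0$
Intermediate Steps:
$C = \frac{2299717}{27057}$ ($C = \frac{974}{-1866} - \frac{2480}{-29} = 974 \left(- \frac{1}{1866}\right) - - \frac{2480}{29} = - \frac{487}{933} + \frac{2480}{29} = \frac{2299717}{27057} \approx 84.995$)
$K{\left(k,g \right)} = 6 g$
$p = 24$ ($p = 6 \left(-1\right) + 30 = -6 + 30 = 24$)
$D{\left(n \right)} = 24$
$C + D{\left(\frac{32}{34} + \frac{19}{34} \right)} = \frac{2299717}{27057} + 24 = \frac{2949085}{27057}$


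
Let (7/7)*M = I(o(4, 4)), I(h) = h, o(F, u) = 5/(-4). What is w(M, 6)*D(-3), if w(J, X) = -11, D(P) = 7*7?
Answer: -539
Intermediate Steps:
o(F, u) = -5/4 (o(F, u) = 5*(-¼) = -5/4)
M = -5/4 ≈ -1.2500
D(P) = 49
w(M, 6)*D(-3) = -11*49 = -539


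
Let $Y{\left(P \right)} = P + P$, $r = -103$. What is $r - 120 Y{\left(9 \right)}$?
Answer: $-2263$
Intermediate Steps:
$Y{\left(P \right)} = 2 P$
$r - 120 Y{\left(9 \right)} = -103 - 120 \cdot 2 \cdot 9 = -103 - 2160 = -2263$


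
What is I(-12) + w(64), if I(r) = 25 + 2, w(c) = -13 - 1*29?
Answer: -15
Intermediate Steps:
w(c) = -42 (w(c) = -13 - 29 = -42)
I(r) = 27
I(-12) + w(64) = 27 - 42 = -15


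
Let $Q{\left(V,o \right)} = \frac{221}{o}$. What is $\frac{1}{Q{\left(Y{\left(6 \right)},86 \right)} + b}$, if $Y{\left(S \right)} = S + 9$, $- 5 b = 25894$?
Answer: $- \frac{430}{2225779} \approx -0.00019319$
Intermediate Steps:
$b = - \frac{25894}{5}$ ($b = \left(- \frac{1}{5}\right) 25894 = - \frac{25894}{5} \approx -5178.8$)
$Y{\left(S \right)} = 9 + S$
$\frac{1}{Q{\left(Y{\left(6 \right)},86 \right)} + b} = \frac{1}{\frac{221}{86} - \frac{25894}{5}} = \frac{1}{- \frac{2225779}{430}} = - \frac{430}{2225779}$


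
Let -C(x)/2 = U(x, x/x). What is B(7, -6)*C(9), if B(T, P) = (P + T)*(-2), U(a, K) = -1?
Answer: -4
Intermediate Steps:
C(x) = 2 (C(x) = -2*(-1) = 2)
B(T, P) = -2*P - 2*T
B(7, -6)*C(9) = (-2*(-6) - 2*7)*2 = (12 - 14)*2 = -2*2 = -4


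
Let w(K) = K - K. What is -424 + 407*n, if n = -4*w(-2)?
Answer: -424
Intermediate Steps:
w(K) = 0
n = 0 (n = -4*0 = 0)
-424 + 407*n = -424 + 407*0 = -424 + 0 = -424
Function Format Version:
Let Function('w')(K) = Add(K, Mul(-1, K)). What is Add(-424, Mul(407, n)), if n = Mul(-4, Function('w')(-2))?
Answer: -424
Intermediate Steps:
Function('w')(K) = 0
n = 0 (n = Mul(-4, 0) = 0)
Add(-424, Mul(407, n)) = Add(-424, Mul(407, 0)) = Add(-424, 0) = -424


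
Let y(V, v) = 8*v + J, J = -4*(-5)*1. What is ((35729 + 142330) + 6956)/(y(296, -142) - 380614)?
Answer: -37003/76346 ≈ -0.48467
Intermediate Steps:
J = 20 (J = 20*1 = 20)
y(V, v) = 20 + 8*v (y(V, v) = 8*v + 20 = 20 + 8*v)
((35729 + 142330) + 6956)/(y(296, -142) - 380614) = ((35729 + 142330) + 6956)/((20 + 8*(-142)) - 380614) = (178059 + 6956)/((20 - 1136) - 380614) = 185015/(-1116 - 380614) = 185015/(-381730) = 185015*(-1/381730) = -37003/76346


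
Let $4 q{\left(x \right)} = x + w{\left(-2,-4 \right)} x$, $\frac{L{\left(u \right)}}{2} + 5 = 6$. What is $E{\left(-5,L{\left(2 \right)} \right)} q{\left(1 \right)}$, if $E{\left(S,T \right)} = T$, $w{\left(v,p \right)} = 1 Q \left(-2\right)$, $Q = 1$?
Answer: $- \frac{1}{2} \approx -0.5$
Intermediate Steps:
$L{\left(u \right)} = 2$ ($L{\left(u \right)} = -10 + 2 \cdot 6 = -10 + 12 = 2$)
$w{\left(v,p \right)} = -2$ ($w{\left(v,p \right)} = 1 \cdot 1 \left(-2\right) = 1 \left(-2\right) = -2$)
$q{\left(x \right)} = - \frac{x}{4}$ ($q{\left(x \right)} = \frac{x - 2 x}{4} = \frac{\left(-1\right) x}{4} = - \frac{x}{4}$)
$E{\left(-5,L{\left(2 \right)} \right)} q{\left(1 \right)} = 2 \left(\left(- \frac{1}{4}\right) 1\right) = 2 \left(- \frac{1}{4}\right) = - \frac{1}{2}$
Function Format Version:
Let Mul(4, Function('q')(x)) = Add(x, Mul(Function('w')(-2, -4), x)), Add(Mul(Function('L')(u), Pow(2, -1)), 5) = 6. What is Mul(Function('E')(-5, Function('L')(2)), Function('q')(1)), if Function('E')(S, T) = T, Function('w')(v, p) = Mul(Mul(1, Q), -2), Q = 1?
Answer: Rational(-1, 2) ≈ -0.50000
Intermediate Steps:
Function('L')(u) = 2 (Function('L')(u) = Add(-10, Mul(2, 6)) = Add(-10, 12) = 2)
Function('w')(v, p) = -2 (Function('w')(v, p) = Mul(Mul(1, 1), -2) = Mul(1, -2) = -2)
Function('q')(x) = Mul(Rational(-1, 4), x) (Function('q')(x) = Mul(Rational(1, 4), Add(x, Mul(-2, x))) = Mul(Rational(1, 4), Mul(-1, x)) = Mul(Rational(-1, 4), x))
Mul(Function('E')(-5, Function('L')(2)), Function('q')(1)) = Mul(2, Mul(Rational(-1, 4), 1)) = Mul(2, Rational(-1, 4)) = Rational(-1, 2)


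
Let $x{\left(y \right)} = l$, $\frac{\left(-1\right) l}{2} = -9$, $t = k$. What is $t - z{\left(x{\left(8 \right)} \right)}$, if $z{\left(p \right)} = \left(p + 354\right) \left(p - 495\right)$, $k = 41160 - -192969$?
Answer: $411573$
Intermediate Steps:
$k = 234129$ ($k = 41160 + 192969 = 234129$)
$t = 234129$
$l = 18$ ($l = \left(-2\right) \left(-9\right) = 18$)
$x{\left(y \right)} = 18$
$z{\left(p \right)} = \left(-495 + p\right) \left(354 + p\right)$ ($z{\left(p \right)} = \left(354 + p\right) \left(-495 + p\right) = \left(-495 + p\right) \left(354 + p\right)$)
$t - z{\left(x{\left(8 \right)} \right)} = 234129 - \left(-175230 + 18^{2} - 2538\right) = 234129 - \left(-175230 + 324 - 2538\right) = 234129 - -177444 = 234129 + 177444 = 411573$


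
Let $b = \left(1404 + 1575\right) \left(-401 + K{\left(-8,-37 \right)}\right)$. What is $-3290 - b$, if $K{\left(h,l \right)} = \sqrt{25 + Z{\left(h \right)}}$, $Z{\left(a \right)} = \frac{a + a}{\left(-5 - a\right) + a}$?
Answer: $1191289 - \frac{2979 \sqrt{705}}{5} \approx 1.1755 \cdot 10^{6}$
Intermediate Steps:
$Z{\left(a \right)} = - \frac{2 a}{5}$ ($Z{\left(a \right)} = \frac{2 a}{-5} = 2 a \left(- \frac{1}{5}\right) = - \frac{2 a}{5}$)
$K{\left(h,l \right)} = \sqrt{25 - \frac{2 h}{5}}$
$b = -1194579 + \frac{2979 \sqrt{705}}{5}$ ($b = \left(1404 + 1575\right) \left(-401 + \frac{\sqrt{625 - -80}}{5}\right) = 2979 \left(-401 + \frac{\sqrt{625 + 80}}{5}\right) = 2979 \left(-401 + \frac{\sqrt{705}}{5}\right) = -1194579 + \frac{2979 \sqrt{705}}{5} \approx -1.1788 \cdot 10^{6}$)
$-3290 - b = -3290 - \left(-1194579 + \frac{2979 \sqrt{705}}{5}\right) = -3290 + \left(1194579 - \frac{2979 \sqrt{705}}{5}\right) = 1191289 - \frac{2979 \sqrt{705}}{5}$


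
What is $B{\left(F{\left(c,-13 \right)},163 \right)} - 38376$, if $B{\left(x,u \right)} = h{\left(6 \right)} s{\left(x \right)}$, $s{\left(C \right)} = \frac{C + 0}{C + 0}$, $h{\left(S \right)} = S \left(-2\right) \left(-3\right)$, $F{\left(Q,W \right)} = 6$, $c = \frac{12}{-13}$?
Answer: $-38340$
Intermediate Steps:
$c = - \frac{12}{13}$ ($c = 12 \left(- \frac{1}{13}\right) = - \frac{12}{13} \approx -0.92308$)
$h{\left(S \right)} = 6 S$ ($h{\left(S \right)} = - 2 S \left(-3\right) = 6 S$)
$s{\left(C \right)} = 1$ ($s{\left(C \right)} = \frac{C}{C} = 1$)
$B{\left(x,u \right)} = 36$ ($B{\left(x,u \right)} = 6 \cdot 6 \cdot 1 = 36 \cdot 1 = 36$)
$B{\left(F{\left(c,-13 \right)},163 \right)} - 38376 = 36 - 38376 = -38340$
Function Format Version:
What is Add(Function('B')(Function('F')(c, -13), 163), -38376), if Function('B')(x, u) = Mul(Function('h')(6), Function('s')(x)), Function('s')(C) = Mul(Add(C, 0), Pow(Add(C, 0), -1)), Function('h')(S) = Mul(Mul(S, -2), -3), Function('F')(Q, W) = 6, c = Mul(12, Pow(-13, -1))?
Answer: -38340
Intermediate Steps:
c = Rational(-12, 13) (c = Mul(12, Rational(-1, 13)) = Rational(-12, 13) ≈ -0.92308)
Function('h')(S) = Mul(6, S) (Function('h')(S) = Mul(Mul(-2, S), -3) = Mul(6, S))
Function('s')(C) = 1 (Function('s')(C) = Mul(C, Pow(C, -1)) = 1)
Function('B')(x, u) = 36 (Function('B')(x, u) = Mul(Mul(6, 6), 1) = Mul(36, 1) = 36)
Add(Function('B')(Function('F')(c, -13), 163), -38376) = Add(36, -38376) = -38340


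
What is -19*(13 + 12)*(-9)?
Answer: 4275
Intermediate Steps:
-19*(13 + 12)*(-9) = -19*25*(-9) = -475*(-9) = 4275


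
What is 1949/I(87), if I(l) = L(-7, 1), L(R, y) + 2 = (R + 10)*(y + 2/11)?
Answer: 21439/17 ≈ 1261.1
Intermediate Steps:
L(R, y) = -2 + (10 + R)*(2/11 + y) (L(R, y) = -2 + (R + 10)*(y + 2/11) = -2 + (10 + R)*(y + 2*(1/11)) = -2 + (10 + R)*(y + 2/11) = -2 + (10 + R)*(2/11 + y))
I(l) = 17/11 (I(l) = -2/11 + 10*1 + (2/11)*(-7) - 7*1 = -2/11 + 10 - 14/11 - 7 = 17/11)
1949/I(87) = 1949/(17/11) = 1949*(11/17) = 21439/17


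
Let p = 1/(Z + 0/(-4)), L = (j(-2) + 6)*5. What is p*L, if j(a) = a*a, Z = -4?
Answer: -25/2 ≈ -12.500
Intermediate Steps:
j(a) = a²
L = 50 (L = ((-2)² + 6)*5 = (4 + 6)*5 = 10*5 = 50)
p = -¼ (p = 1/(-4 + 0/(-4)) = 1/(-4 + 0*(-¼)) = 1/(-4 + 0) = 1/(-4) = -¼ ≈ -0.25000)
p*L = -¼*50 = -25/2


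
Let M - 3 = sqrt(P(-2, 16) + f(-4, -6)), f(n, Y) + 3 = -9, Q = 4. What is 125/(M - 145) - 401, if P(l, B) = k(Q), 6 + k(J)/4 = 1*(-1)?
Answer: -4059777/10102 - 125*I*sqrt(10)/10102 ≈ -401.88 - 0.039129*I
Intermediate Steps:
k(J) = -28 (k(J) = -24 + 4*(1*(-1)) = -24 + 4*(-1) = -24 - 4 = -28)
f(n, Y) = -12 (f(n, Y) = -3 - 9 = -12)
P(l, B) = -28
M = 3 + 2*I*sqrt(10) (M = 3 + sqrt(-28 - 12) = 3 + sqrt(-40) = 3 + 2*I*sqrt(10) ≈ 3.0 + 6.3246*I)
125/(M - 145) - 401 = 125/((3 + 2*I*sqrt(10)) - 145) - 401 = 125/(-142 + 2*I*sqrt(10)) - 401 = -401 + 125/(-142 + 2*I*sqrt(10))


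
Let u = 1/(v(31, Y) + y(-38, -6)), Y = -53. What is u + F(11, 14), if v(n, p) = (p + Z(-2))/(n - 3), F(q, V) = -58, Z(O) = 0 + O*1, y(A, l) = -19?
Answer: -34074/587 ≈ -58.048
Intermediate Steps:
Z(O) = O (Z(O) = 0 + O = O)
v(n, p) = (-2 + p)/(-3 + n) (v(n, p) = (p - 2)/(n - 3) = (-2 + p)/(-3 + n))
u = -28/587 (u = 1/((-2 - 53)/(-3 + 31) - 19) = 1/(-55/28 - 19) = 1/(-587/28) = -28/587 ≈ -0.047700)
u + F(11, 14) = -28/587 - 58 = -34074/587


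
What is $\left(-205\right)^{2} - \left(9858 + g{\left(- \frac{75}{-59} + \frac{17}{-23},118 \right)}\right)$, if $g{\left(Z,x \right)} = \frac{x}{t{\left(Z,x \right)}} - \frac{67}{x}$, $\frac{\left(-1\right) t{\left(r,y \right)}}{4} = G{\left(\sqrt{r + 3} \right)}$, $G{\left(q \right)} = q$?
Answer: $\frac{3795773}{118} + \frac{59 \sqrt{6504101}}{9586} \approx 32183.0$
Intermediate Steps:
$t{\left(r,y \right)} = - 4 \sqrt{3 + r}$ ($t{\left(r,y \right)} = - 4 \sqrt{r + 3} = - 4 \sqrt{3 + r}$)
$g{\left(Z,x \right)} = - \frac{67}{x} - \frac{x}{4 \sqrt{3 + Z}}$ ($g{\left(Z,x \right)} = \frac{x}{\left(-4\right) \sqrt{3 + Z}} - \frac{67}{x} = x \left(- \frac{1}{4 \sqrt{3 + Z}}\right) - \frac{67}{x} = - \frac{x}{4 \sqrt{3 + Z}} - \frac{67}{x} = - \frac{67}{x} - \frac{x}{4 \sqrt{3 + Z}}$)
$\left(-205\right)^{2} - \left(9858 + g{\left(- \frac{75}{-59} + \frac{17}{-23},118 \right)}\right) = \left(-205\right)^{2} - \left(9858 - \frac{67}{118} - \frac{59}{2 \sqrt{3 + \left(- \frac{75}{-59} + \frac{17}{-23}\right)}}\right) = 42025 - \left(9858 - \frac{67}{118} - \frac{59}{2 \sqrt{3 + \left(\left(-75\right) \left(- \frac{1}{59}\right) + 17 \left(- \frac{1}{23}\right)\right)}}\right) = 42025 - \left(\frac{1163177}{118} - \frac{59}{2 \sqrt{3 + \left(\frac{75}{59} - \frac{17}{23}\right)}}\right) = 42025 - \left(\frac{1163177}{118} - \frac{59}{2 \sqrt{3 + \frac{722}{1357}}}\right) = 42025 - \left(\frac{1163177}{118} - \frac{59}{2 \frac{\sqrt{6504101}}{1357}}\right) = 42025 - \left(\frac{1163177}{118} - \frac{59 \frac{\sqrt{6504101}}{4793}}{2}\right) = 42025 - \left(\frac{1163177}{118} - \frac{59 \sqrt{6504101}}{9586}\right) = \frac{3795773}{118} + \frac{59 \sqrt{6504101}}{9586}$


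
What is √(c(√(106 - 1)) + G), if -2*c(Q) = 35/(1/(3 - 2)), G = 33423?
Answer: √133622/2 ≈ 182.77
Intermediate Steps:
c(Q) = -35/2 (c(Q) = -35/(2*(1/(3 - 2))) = -35/(2*(1/1)) = -35/(2*1) = -35/2)
√(c(√(106 - 1)) + G) = √(-35/2 + 33423) = √(66811/2) = √133622/2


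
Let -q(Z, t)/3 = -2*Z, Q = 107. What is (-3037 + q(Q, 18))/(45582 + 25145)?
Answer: -2395/70727 ≈ -0.033863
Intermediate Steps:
q(Z, t) = 6*Z (q(Z, t) = -(-6)*Z = 6*Z)
(-3037 + q(Q, 18))/(45582 + 25145) = (-3037 + 6*107)/(45582 + 25145) = (-3037 + 642)/70727 = -2395*1/70727 = -2395/70727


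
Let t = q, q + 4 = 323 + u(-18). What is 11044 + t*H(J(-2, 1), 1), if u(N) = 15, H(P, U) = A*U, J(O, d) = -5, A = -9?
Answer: 8038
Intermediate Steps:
H(P, U) = -9*U
q = 334 (q = -4 + (323 + 15) = -4 + 338 = 334)
t = 334
11044 + t*H(J(-2, 1), 1) = 11044 + 334*(-9*1) = 11044 + 334*(-9) = 11044 - 3006 = 8038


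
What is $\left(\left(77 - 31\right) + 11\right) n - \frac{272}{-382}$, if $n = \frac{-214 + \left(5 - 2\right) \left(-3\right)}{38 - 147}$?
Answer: $\frac{2442625}{20819} \approx 117.33$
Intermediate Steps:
$n = \frac{223}{109}$ ($n = \frac{-214 + 3 \left(-3\right)}{-109} = \left(-214 - 9\right) \left(- \frac{1}{109}\right) = \left(-223\right) \left(- \frac{1}{109}\right) = \frac{223}{109} \approx 2.0459$)
$\left(\left(77 - 31\right) + 11\right) n - \frac{272}{-382} = \left(\left(77 - 31\right) + 11\right) \frac{223}{109} - \frac{272}{-382} = \left(46 + 11\right) \frac{223}{109} - - \frac{136}{191} = 57 \cdot \frac{223}{109} + \frac{136}{191} = \frac{12711}{109} + \frac{136}{191} = \frac{2442625}{20819}$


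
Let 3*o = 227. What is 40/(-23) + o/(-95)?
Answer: -16621/6555 ≈ -2.5356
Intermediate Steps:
o = 227/3 (o = (⅓)*227 = 227/3 ≈ 75.667)
40/(-23) + o/(-95) = 40/(-23) + (227/3)/(-95) = 40*(-1/23) + (227/3)*(-1/95) = -40/23 - 227/285 = -16621/6555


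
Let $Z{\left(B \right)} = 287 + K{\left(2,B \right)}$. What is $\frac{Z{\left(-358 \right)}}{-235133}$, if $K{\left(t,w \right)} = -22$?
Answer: $- \frac{265}{235133} \approx -0.001127$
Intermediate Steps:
$Z{\left(B \right)} = 265$ ($Z{\left(B \right)} = 287 - 22 = 265$)
$\frac{Z{\left(-358 \right)}}{-235133} = \frac{265}{-235133} = 265 \left(- \frac{1}{235133}\right) = - \frac{265}{235133}$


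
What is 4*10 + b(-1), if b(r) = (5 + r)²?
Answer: 56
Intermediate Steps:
4*10 + b(-1) = 4*10 + (5 - 1)² = 40 + 4² = 40 + 16 = 56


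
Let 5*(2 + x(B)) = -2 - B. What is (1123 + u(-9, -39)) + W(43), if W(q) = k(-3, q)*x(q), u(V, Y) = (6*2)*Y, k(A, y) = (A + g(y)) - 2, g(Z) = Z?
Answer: 237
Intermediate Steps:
k(A, y) = -2 + A + y (k(A, y) = (A + y) - 2 = -2 + A + y)
u(V, Y) = 12*Y
x(B) = -12/5 - B/5 (x(B) = -2 + (-2 - B)/5 = -2 + (-⅖ - B/5) = -12/5 - B/5)
W(q) = (-5 + q)*(-12/5 - q/5) (W(q) = (-2 - 3 + q)*(-12/5 - q/5) = (-5 + q)*(-12/5 - q/5))
(1123 + u(-9, -39)) + W(43) = (1123 + 12*(-39)) - (-5 + 43)*(12 + 43)/5 = (1123 - 468) - ⅕*38*55 = 655 - 418 = 237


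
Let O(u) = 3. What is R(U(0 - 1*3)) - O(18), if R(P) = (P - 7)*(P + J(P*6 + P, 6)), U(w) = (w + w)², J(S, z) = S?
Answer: 8349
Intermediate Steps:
U(w) = 4*w² (U(w) = (2*w)² = 4*w²)
R(P) = 8*P*(-7 + P) (R(P) = (P - 7)*(P + (P*6 + P)) = (-7 + P)*(P + (6*P + P)) = (-7 + P)*(P + 7*P) = (-7 + P)*(8*P) = 8*P*(-7 + P))
R(U(0 - 1*3)) - O(18) = 8*(4*(0 - 1*3)²)*(-7 + 4*(0 - 1*3)²) - 1*3 = 8*(4*(0 - 3)²)*(-7 + 4*(0 - 3)²) - 3 = 8*(4*(-3)²)*(-7 + 4*(-3)²) - 3 = 8*(4*9)*(-7 + 4*9) - 3 = 8*36*(-7 + 36) - 3 = 8*36*29 - 3 = 8352 - 3 = 8349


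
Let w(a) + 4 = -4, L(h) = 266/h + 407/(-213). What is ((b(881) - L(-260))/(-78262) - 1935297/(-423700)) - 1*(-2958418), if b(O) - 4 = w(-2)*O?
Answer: 33954910876313865317/11477369803575 ≈ 2.9584e+6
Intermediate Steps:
L(h) = -407/213 + 266/h (L(h) = 266/h + 407*(-1/213) = 266/h - 407/213 = -407/213 + 266/h)
w(a) = -8 (w(a) = -4 - 4 = -8)
b(O) = 4 - 8*O
((b(881) - L(-260))/(-78262) - 1935297/(-423700)) - 1*(-2958418) = (((4 - 8*881) - (-407/213 + 266/(-260)))/(-78262) - 1935297/(-423700)) - 1*(-2958418) = (((4 - 7048) - (-407/213 + 266*(-1/260)))*(-1/78262) - 1935297*(-1/423700)) + 2958418 = ((-7044 - (-407/213 - 133/130))*(-1/78262) + 1935297/423700) + 2958418 = ((-7044 - 1*(-81239/27690))*(-1/78262) + 1935297/423700) + 2958418 = ((-7044 + 81239/27690)*(-1/78262) + 1935297/423700) + 2958418 = (-194967121/27690*(-1/78262) + 1935297/423700) + 2958418 = (194967121/2167074780 + 1935297/423700) + 2958418 = 53456761120967/11477369803575 + 2958418 = 33954910876313865317/11477369803575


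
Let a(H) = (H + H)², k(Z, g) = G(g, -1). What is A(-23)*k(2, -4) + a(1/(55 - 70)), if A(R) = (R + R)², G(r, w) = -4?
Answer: -1904396/225 ≈ -8464.0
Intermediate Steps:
A(R) = 4*R² (A(R) = (2*R)² = 4*R²)
k(Z, g) = -4
a(H) = 4*H² (a(H) = (2*H)² = 4*H²)
A(-23)*k(2, -4) + a(1/(55 - 70)) = (4*(-23)²)*(-4) + 4*(1/(55 - 70))² = (4*529)*(-4) + 4*(1/(-15))² = 2116*(-4) + 4*(-1/15)² = -8464 + 4*(1/225) = -8464 + 4/225 = -1904396/225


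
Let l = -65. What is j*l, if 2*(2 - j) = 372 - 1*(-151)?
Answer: 33735/2 ≈ 16868.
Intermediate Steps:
j = -519/2 (j = 2 - (372 - 1*(-151))/2 = 2 - (372 + 151)/2 = 2 - 1/2*523 = 2 - 523/2 = -519/2 ≈ -259.50)
j*l = -519/2*(-65) = 33735/2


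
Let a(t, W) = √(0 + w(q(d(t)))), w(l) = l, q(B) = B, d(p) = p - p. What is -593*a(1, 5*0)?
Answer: 0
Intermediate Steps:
d(p) = 0
a(t, W) = 0 (a(t, W) = √(0 + 0) = √0 = 0)
-593*a(1, 5*0) = -593*0 = 0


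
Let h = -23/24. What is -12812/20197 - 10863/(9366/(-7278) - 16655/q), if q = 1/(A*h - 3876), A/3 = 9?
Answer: -8081651629059188/12736662298907689 ≈ -0.63452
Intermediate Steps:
h = -23/24 (h = -23*1/24 = -23/24 ≈ -0.95833)
A = 27 (A = 3*9 = 27)
q = -8/31215 (q = 1/(27*(-23/24) - 3876) = 1/(-207/8 - 3876) = 1/(-31215/8) = -8/31215 ≈ -0.00025629)
-12812/20197 - 10863/(9366/(-7278) - 16655/q) = -12812/20197 - 10863/(9366/(-7278) - 16655/(-8/31215)) = -12812*1/20197 - 10863/(9366*(-1/7278) - 16655*(-31215/8)) = -12812/20197 - 10863/(-1561/1213 + 519885825/8) = -12812/20197 - 10863/630621493237/9704 = -12812/20197 - 10863*9704/630621493237 = -12812/20197 - 105414552/630621493237 = -8081651629059188/12736662298907689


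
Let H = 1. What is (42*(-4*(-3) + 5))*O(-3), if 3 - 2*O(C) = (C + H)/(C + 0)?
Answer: 833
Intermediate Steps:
O(C) = 3/2 - (1 + C)/(2*C) (O(C) = 3/2 - (C + 1)/(2*(C + 0)) = 3/2 - (1 + C)/(2*C))
(42*(-4*(-3) + 5))*O(-3) = (42*(-4*(-3) + 5))*((-1/2 - 3)/(-3)) = (42*(12 + 5))*(-1/3*(-7/2)) = (42*17)*(7/6) = 714*(7/6) = 833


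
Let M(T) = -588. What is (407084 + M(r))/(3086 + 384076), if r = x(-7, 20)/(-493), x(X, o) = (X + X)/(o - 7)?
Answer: 203248/193581 ≈ 1.0499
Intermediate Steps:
x(X, o) = 2*X/(-7 + o) (x(X, o) = (2*X)/(-7 + o) = 2*X/(-7 + o))
r = 14/6409 (r = (2*(-7)/(-7 + 20))/(-493) = (2*(-7)/13)*(-1/493) = (2*(-7)*(1/13))*(-1/493) = -14/13*(-1/493) = 14/6409 ≈ 0.0021844)
(407084 + M(r))/(3086 + 384076) = (407084 - 588)/(3086 + 384076) = 406496/387162 = 406496*(1/387162) = 203248/193581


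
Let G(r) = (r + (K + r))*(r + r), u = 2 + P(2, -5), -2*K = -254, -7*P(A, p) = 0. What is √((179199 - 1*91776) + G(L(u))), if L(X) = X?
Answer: √87947 ≈ 296.56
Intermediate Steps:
P(A, p) = 0 (P(A, p) = -⅐*0 = 0)
K = 127 (K = -½*(-254) = 127)
u = 2 (u = 2 + 0 = 2)
G(r) = 2*r*(127 + 2*r) (G(r) = (r + (127 + r))*(r + r) = (127 + 2*r)*(2*r) = 2*r*(127 + 2*r))
√((179199 - 1*91776) + G(L(u))) = √((179199 - 1*91776) + 2*2*(127 + 2*2)) = √((179199 - 91776) + 2*2*(127 + 4)) = √(87423 + 2*2*131) = √(87423 + 524) = √87947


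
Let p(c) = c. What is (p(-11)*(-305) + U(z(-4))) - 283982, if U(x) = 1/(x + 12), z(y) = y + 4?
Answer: -3367523/12 ≈ -2.8063e+5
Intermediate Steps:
z(y) = 4 + y
U(x) = 1/(12 + x)
(p(-11)*(-305) + U(z(-4))) - 283982 = (-11*(-305) + 1/(12 + (4 - 4))) - 283982 = (3355 + 1/(12 + 0)) - 283982 = (3355 + 1/12) - 283982 = 40261/12 - 283982 = -3367523/12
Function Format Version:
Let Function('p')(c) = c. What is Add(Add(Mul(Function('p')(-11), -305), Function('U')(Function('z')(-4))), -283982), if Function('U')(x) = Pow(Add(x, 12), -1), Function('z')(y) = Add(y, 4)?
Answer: Rational(-3367523, 12) ≈ -2.8063e+5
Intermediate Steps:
Function('z')(y) = Add(4, y)
Function('U')(x) = Pow(Add(12, x), -1)
Add(Add(Mul(Function('p')(-11), -305), Function('U')(Function('z')(-4))), -283982) = Add(Add(Mul(-11, -305), Pow(Add(12, Add(4, -4)), -1)), -283982) = Add(Add(3355, Pow(Add(12, 0), -1)), -283982) = Add(Add(3355, Pow(12, -1)), -283982) = Add(Add(3355, Rational(1, 12)), -283982) = Add(Rational(40261, 12), -283982) = Rational(-3367523, 12)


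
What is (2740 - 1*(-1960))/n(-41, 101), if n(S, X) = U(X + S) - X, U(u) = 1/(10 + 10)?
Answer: -94000/2019 ≈ -46.558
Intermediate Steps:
U(u) = 1/20
n(S, X) = 1/20 - X
(2740 - 1*(-1960))/n(-41, 101) = (2740 - 1*(-1960))/(1/20 - 1*101) = (2740 + 1960)/(1/20 - 101) = 4700/(-2019/20) = 4700*(-20/2019) = -94000/2019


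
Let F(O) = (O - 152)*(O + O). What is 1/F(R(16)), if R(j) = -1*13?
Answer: 1/4290 ≈ 0.00023310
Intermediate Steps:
R(j) = -13
F(O) = 2*O*(-152 + O) (F(O) = (-152 + O)*(2*O) = 2*O*(-152 + O))
1/F(R(16)) = 1/(2*(-13)*(-152 - 13)) = 1/(2*(-13)*(-165)) = 1/4290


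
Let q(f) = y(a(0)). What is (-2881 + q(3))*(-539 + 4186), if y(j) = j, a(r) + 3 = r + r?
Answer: -10517948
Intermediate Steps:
a(r) = -3 + 2*r (a(r) = -3 + (r + r) = -3 + 2*r)
q(f) = -3 (q(f) = -3 + 2*0 = -3 + 0 = -3)
(-2881 + q(3))*(-539 + 4186) = (-2881 - 3)*(-539 + 4186) = -2884*3647 = -10517948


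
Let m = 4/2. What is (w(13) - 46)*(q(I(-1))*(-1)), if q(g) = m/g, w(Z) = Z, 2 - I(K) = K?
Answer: 22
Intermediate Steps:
m = 2 (m = 4*(½) = 2)
I(K) = 2 - K
q(g) = 2/g
(w(13) - 46)*(q(I(-1))*(-1)) = (13 - 46)*((2/(2 - 1*(-1)))*(-1)) = -33*2/(2 + 1)*(-1) = -33*2/3*(-1) = -33*2*(⅓)*(-1) = -22*(-1) = -33*(-⅔) = 22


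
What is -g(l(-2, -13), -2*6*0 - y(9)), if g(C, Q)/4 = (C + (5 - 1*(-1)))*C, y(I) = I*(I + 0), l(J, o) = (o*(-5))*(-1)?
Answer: -15340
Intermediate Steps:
l(J, o) = 5*o (l(J, o) = -5*o*(-1) = 5*o)
y(I) = I² (y(I) = I*I = I²)
g(C, Q) = 4*C*(6 + C) (g(C, Q) = 4*((C + (5 - 1*(-1)))*C) = 4*((C + (5 + 1))*C) = 4*((C + 6)*C) = 4*((6 + C)*C) = 4*(C*(6 + C)) = 4*C*(6 + C))
-g(l(-2, -13), -2*6*0 - y(9)) = -4*5*(-13)*(6 + 5*(-13)) = -4*(-65)*(6 - 65) = -4*(-65)*(-59) = -1*15340 = -15340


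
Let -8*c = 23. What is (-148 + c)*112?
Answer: -16898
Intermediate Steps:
c = -23/8 (c = -⅛*23 = -23/8 ≈ -2.8750)
(-148 + c)*112 = (-148 - 23/8)*112 = -1207/8*112 = -16898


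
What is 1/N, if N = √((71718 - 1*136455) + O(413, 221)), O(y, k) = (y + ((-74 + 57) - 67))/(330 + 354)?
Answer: -6*I*√841315801/44279779 ≈ -0.0039303*I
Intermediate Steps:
O(y, k) = -7/57 + y/684 (O(y, k) = (y + (-17 - 67))/684 = (y - 84)*(1/684) = (-84 + y)*(1/684) = -7/57 + y/684)
N = I*√841315801/114 (N = √((71718 - 1*136455) + (-7/57 + (1/684)*413)) = √((71718 - 136455) + (-7/57 + 413/684)) = √(-64737 + 329/684) = √(-44279779/684) = I*√841315801/114 ≈ 254.43*I)
1/N = 1/(I*√841315801/114) = -6*I*√841315801/44279779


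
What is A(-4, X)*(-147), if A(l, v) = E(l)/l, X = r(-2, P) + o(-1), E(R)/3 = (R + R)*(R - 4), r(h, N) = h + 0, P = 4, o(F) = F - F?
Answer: 7056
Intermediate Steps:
o(F) = 0
r(h, N) = h
E(R) = 6*R*(-4 + R) (E(R) = 3*((R + R)*(R - 4)) = 3*((2*R)*(-4 + R)) = 3*(2*R*(-4 + R)) = 6*R*(-4 + R))
X = -2 (X = -2 + 0 = -2)
A(l, v) = -24 + 6*l (A(l, v) = (6*l*(-4 + l))/l = -24 + 6*l)
A(-4, X)*(-147) = (-24 + 6*(-4))*(-147) = (-24 - 24)*(-147) = -48*(-147) = 7056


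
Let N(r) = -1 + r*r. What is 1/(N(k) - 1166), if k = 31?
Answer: -1/206 ≈ -0.0048544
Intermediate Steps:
N(r) = -1 + r**2
1/(N(k) - 1166) = 1/((-1 + 31**2) - 1166) = 1/((-1 + 961) - 1166) = 1/(960 - 1166) = 1/(-206) = -1/206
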